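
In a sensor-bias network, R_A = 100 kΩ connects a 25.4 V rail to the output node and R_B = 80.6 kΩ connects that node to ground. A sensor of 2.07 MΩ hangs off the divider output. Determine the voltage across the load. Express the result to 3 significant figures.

V_out ≈ 11.1 V

The load sits in parallel with R_B: R_B‖R_L = (80.6 × 2070) / (80.6 + 2070) = 77.58 kΩ.
V_out = 25.4 × 77.58 / (100 + 77.58) = 25.4 × 77.58/177.6 = 11.1 V.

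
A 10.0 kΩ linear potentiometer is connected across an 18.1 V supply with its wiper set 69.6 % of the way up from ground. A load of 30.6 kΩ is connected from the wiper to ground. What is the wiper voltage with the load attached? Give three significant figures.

V ≈ 11.8 V

The wiper splits the pot into (1−α)R = 3.040 kΩ above and αR = 6.960 kΩ below.
Lower section ‖ load = 5.670 kΩ.
V_wiper = 18.1 × 5.670/(3.040 + 5.670) = 11.8 V.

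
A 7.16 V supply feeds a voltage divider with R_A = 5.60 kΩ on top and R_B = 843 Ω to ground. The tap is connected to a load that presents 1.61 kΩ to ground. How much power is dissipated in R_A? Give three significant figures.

P ≈ 7.58 mW

Total resistance from the source is R_A + (R_B‖R_L) = 6153 Ω, so I = 7.16/6153 Ω = 1.164 mA.
P = I²·R_A = (1.164 mA)² × 5.60 kΩ = 7.58 mW.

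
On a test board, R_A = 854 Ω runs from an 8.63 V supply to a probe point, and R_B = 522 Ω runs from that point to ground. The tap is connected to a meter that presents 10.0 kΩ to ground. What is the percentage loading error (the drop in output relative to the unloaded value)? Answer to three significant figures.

3.14 %

The divider's output (Thévenin) resistance is R_A‖R_B = 324.0 Ω.
Fractional drop under load = R_th/(R_th + R_L) = 324.0 / (324.0 + 10000) = 0.03138.
So the output falls by 3.14 %.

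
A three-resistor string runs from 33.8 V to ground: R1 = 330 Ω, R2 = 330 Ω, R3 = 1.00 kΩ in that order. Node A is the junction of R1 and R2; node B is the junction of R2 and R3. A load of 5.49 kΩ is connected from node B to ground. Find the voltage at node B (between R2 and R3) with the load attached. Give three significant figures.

At node B, R3 is in parallel with the load: R3‖R_L = 845.9 Ω.
Below node A the resistance is R2 + (R3‖R_L) = 1176 Ω, so V_A = 33.8 × 1176/1506 = 26.39 V.
Then V_B = V_A × (R3‖R_L)/(R2 + R3‖R_L) = 26.39 × 845.9/1176 = 19.0 V.

V ≈ 19.0 V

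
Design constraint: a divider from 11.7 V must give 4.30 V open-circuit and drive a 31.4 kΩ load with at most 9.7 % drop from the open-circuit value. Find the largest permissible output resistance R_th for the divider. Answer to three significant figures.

Loading drop = R_th/(R_th + R_L) ≤ 0.0970, so R_th ≤ R_L · ε/(1−ε) = 31.4 kΩ × 0.0970/0.9030 = 3.37 kΩ.
(Any R1, R2 with R2/(R1+R2) = 0.368 and R1‖R2 ≤ 3.37 kΩ will meet the spec.)

R_th ≤ 3.37 kΩ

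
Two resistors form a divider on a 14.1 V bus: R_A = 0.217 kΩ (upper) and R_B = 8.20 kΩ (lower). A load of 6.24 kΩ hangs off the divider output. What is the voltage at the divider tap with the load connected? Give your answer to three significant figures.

The load sits in parallel with R_B: R_B‖R_L = (8200 × 6240) / (8200 + 6240) = 3543 Ω.
V_out = 14.1 × 3543 / (217 + 3543) = 14.1 × 3543/3760 = 13.3 V.

V_out ≈ 13.3 V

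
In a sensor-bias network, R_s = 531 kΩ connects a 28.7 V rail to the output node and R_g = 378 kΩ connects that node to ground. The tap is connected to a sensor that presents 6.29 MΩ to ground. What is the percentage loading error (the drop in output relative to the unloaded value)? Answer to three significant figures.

3.39 %

The divider's output (Thévenin) resistance is R_s‖R_g = 220.8 kΩ.
Fractional drop under load = R_th/(R_th + R_L) = 220.8 / (220.8 + 6290) = 0.03391.
So the output falls by 3.39 %.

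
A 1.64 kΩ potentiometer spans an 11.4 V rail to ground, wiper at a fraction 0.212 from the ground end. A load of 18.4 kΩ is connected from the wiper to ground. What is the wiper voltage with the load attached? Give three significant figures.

The wiper splits the pot into (1−α)R = 1292 Ω above and αR = 347.7 Ω below.
Lower section ‖ load = 341.2 Ω.
V_wiper = 11.4 × 341.2/(1292 + 341.2) = 2.38 V.

V ≈ 2.38 V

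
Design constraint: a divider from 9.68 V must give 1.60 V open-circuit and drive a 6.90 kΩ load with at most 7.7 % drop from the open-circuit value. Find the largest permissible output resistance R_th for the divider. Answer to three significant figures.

Loading drop = R_th/(R_th + R_L) ≤ 0.0770, so R_th ≤ R_L · ε/(1−ε) = 6.90 kΩ × 0.0770/0.9230 = 576 Ω.
(Any R1, R2 with R2/(R1+R2) = 0.165 and R1‖R2 ≤ 576 Ω will meet the spec.)

R_th ≤ 576 Ω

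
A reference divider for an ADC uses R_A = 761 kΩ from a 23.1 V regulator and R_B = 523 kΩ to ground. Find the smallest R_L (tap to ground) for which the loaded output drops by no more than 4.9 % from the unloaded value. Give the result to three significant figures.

Output resistance R_th = R_A‖R_B = (761 × 523)/1284 = 310.0 kΩ.
The fractional drop is R_th/(R_th + R_L); requiring this ≤ 0.0490 gives R_L ≥ R_th(1/0.0490 − 1) = 310.0 × 19.41 = 6.02 MΩ.

R_L(min) ≈ 6.02 MΩ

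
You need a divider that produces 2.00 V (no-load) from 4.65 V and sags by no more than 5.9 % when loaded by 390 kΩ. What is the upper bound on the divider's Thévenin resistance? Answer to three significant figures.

R_th ≤ 24.5 kΩ

Loading drop = R_th/(R_th + R_L) ≤ 0.0590, so R_th ≤ R_L · ε/(1−ε) = 390 kΩ × 0.0590/0.9410 = 24.5 kΩ.
(Any R1, R2 with R2/(R1+R2) = 0.430 and R1‖R2 ≤ 24.5 kΩ will meet the spec.)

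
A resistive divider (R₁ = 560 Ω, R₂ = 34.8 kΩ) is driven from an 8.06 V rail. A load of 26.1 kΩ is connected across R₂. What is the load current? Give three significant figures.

R₂‖R_L = 14910 Ω; V_out = 8.06 × 14910/15470 = 7.768 V.
I_L = V_out / R_L = 7.768 / 26.1 kΩ = 0.298 mA.

I_L ≈ 0.298 mA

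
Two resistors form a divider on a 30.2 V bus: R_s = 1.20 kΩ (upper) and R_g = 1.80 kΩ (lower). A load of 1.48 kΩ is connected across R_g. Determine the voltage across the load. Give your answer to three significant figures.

The load sits in parallel with R_g: R_g‖R_L = (1.80 × 1.48) / (1.80 + 1.48) = 0.8122 kΩ.
V_out = 30.2 × 0.8122 / (1.20 + 0.8122) = 30.2 × 0.8122/2.012 = 12.2 V.

V_out ≈ 12.2 V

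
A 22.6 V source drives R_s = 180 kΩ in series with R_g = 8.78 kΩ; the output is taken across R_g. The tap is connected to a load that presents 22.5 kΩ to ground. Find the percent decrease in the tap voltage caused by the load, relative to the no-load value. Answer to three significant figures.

27.1 %

The divider's output (Thévenin) resistance is R_s‖R_g = 8.372 kΩ.
Fractional drop under load = R_th/(R_th + R_L) = 8.372 / (8.372 + 22.5) = 0.2712.
So the output falls by 27.1 %.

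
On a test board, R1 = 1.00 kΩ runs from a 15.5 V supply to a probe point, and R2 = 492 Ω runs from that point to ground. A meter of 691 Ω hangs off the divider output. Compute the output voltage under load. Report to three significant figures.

V_out ≈ 3.46 V

The load sits in parallel with R2: R2‖R_L = (492 × 691) / (492 + 691) = 287.4 Ω.
V_out = 15.5 × 287.4 / (1000 + 287.4) = 15.5 × 287.4/1287 = 3.46 V.
(Unloaded it would have been 5.11 V.)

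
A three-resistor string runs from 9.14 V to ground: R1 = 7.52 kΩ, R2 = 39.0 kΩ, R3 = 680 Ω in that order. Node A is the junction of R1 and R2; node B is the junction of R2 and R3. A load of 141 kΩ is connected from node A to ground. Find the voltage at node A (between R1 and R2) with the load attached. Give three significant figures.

Below node A the series string R2+R3 = 39680 Ω sits in parallel with the 141000 Ω load: 30970 Ω.
V_A = 9.14 × 30970/(7520 + 30970) = 7.35 V.

V ≈ 7.35 V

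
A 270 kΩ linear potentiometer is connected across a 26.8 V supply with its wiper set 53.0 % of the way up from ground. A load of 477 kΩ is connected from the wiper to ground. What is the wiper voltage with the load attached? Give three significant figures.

The wiper splits the pot into (1−α)R = 126.9 kΩ above and αR = 143.1 kΩ below.
Lower section ‖ load = 110.1 kΩ.
V_wiper = 26.8 × 110.1/(126.9 + 110.1) = 12.4 V.

V ≈ 12.4 V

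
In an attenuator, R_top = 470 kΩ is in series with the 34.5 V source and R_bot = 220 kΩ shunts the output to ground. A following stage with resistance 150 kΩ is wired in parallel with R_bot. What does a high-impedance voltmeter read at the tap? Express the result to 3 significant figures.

The load sits in parallel with R_bot: R_bot‖R_L = (220 × 150) / (220 + 150) = 89.19 kΩ.
V_out = 34.5 × 89.19 / (470 + 89.19) = 34.5 × 89.19/559.2 = 5.50 V.
(Unloaded it would have been 11.0 V.)

V_out ≈ 5.50 V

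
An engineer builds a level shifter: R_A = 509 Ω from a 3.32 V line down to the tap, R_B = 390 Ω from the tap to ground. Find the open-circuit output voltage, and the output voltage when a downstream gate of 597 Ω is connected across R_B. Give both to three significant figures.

Unloaded: 1.44 V; loaded: 1.05 V

Open-circuit: V = 3.32 × 390/(509 + 390) = 1.44 V.
With the load, R_B becomes R_B‖R_L = 235.9 Ω, so V = 3.32 × 235.9/744.9 = 1.05 V.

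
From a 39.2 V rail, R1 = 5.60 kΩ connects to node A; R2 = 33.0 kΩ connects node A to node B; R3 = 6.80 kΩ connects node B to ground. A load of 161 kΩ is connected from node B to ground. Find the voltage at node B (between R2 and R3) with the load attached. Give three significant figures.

V ≈ 5.67 V

At node B, R3 is in parallel with the load: R3‖R_L = 6.524 kΩ.
Below node A the resistance is R2 + (R3‖R_L) = 39.52 kΩ, so V_A = 39.2 × 39.52/45.12 = 34.34 V.
Then V_B = V_A × (R3‖R_L)/(R2 + R3‖R_L) = 34.34 × 6.524/39.52 = 5.67 V.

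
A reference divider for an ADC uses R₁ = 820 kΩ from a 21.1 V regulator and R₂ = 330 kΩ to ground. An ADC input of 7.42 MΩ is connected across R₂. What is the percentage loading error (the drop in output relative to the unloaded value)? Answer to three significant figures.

3.07 %

The divider's output (Thévenin) resistance is R₁‖R₂ = 235.3 kΩ.
Fractional drop under load = R_th/(R_th + R_L) = 235.3 / (235.3 + 7420) = 0.03074.
So the output falls by 3.07 %.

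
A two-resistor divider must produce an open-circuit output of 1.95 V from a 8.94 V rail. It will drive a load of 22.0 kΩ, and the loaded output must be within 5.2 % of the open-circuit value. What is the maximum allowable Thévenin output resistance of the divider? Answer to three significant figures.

Loading drop = R_th/(R_th + R_L) ≤ 0.0520, so R_th ≤ R_L · ε/(1−ε) = 22.0 kΩ × 0.0520/0.9480 = 1.21 kΩ.
(Any R1, R2 with R2/(R1+R2) = 0.218 and R1‖R2 ≤ 1.21 kΩ will meet the spec.)

R_th ≤ 1.21 kΩ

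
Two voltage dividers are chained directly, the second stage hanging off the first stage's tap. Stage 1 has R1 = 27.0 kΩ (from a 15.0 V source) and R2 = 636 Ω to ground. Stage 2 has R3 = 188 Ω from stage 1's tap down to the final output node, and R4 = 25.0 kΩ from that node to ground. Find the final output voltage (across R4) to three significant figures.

V_out ≈ 0.334 V

Stage 2 presents R3+R4 = 25190 Ω as a load on stage 1's tap.
Stage 1's lower leg becomes R2‖(R3+R4) = 620.3 Ω, so V_mid = 15.0 × 620.3/27620 = 0.3369 V.
Stage 2 is itself unloaded: V_out = V_mid × R4/(R3+R4) = 0.3369 × 25000/25190 = 0.334 V.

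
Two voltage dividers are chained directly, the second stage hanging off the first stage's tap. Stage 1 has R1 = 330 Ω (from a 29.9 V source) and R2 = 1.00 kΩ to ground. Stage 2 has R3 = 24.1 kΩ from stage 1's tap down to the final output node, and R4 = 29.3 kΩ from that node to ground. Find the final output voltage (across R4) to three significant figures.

V_out ≈ 12.3 V

Stage 2 presents R3+R4 = 53400 Ω as a load on stage 1's tap.
Stage 1's lower leg becomes R2‖(R3+R4) = 981.6 Ω, so V_mid = 29.9 × 981.6/1312 = 22.38 V.
Stage 2 is itself unloaded: V_out = V_mid × R4/(R3+R4) = 22.38 × 29300/53400 = 12.3 V.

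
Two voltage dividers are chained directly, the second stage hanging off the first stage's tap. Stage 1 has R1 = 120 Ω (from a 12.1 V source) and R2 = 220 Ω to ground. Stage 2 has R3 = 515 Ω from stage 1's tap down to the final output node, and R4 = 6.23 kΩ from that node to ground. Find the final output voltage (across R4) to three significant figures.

V_out ≈ 7.15 V

Stage 2 presents R3+R4 = 6745 Ω as a load on stage 1's tap.
Stage 1's lower leg becomes R2‖(R3+R4) = 213.1 Ω, so V_mid = 12.1 × 213.1/333.1 = 7.740 V.
Stage 2 is itself unloaded: V_out = V_mid × R4/(R3+R4) = 7.740 × 6230/6745 = 7.15 V.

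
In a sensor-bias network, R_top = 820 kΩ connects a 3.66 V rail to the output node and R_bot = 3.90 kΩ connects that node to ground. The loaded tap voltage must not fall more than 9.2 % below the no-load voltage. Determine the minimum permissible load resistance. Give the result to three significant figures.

R_L(min) ≈ 38.3 kΩ

Output resistance R_th = R_top‖R_bot = (820 × 3.90)/823.9 = 3.882 kΩ.
The fractional drop is R_th/(R_th + R_L); requiring this ≤ 0.0920 gives R_L ≥ R_th(1/0.0920 − 1) = 3.882 × 9.870 = 38.3 kΩ.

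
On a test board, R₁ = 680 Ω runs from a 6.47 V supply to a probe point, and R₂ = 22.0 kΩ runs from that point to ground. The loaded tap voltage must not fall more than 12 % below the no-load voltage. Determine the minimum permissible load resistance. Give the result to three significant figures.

Output resistance R_th = R₁‖R₂ = (680 × 22000)/22680 = 659.6 Ω.
The fractional drop is R_th/(R_th + R_L); requiring this ≤ 0.120 gives R_L ≥ R_th(1/0.120 − 1) = 659.6 × 7.333 = 4.84 kΩ.

R_L(min) ≈ 4.84 kΩ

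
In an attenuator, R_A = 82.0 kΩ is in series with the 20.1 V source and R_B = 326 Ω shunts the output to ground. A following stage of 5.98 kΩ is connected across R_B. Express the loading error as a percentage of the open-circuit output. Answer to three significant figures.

The divider's output (Thévenin) resistance is R_A‖R_B = 324.7 Ω.
Fractional drop under load = R_th/(R_th + R_L) = 324.7 / (324.7 + 5980) = 0.05150.
So the output falls by 5.15 %.

5.15 %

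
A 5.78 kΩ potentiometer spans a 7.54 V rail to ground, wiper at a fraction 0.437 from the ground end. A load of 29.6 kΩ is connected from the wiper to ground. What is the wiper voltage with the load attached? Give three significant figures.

The wiper splits the pot into (1−α)R = 3.254 kΩ above and αR = 2.526 kΩ below.
Lower section ‖ load = 2.327 kΩ.
V_wiper = 7.54 × 2.327/(3.254 + 2.327) = 3.14 V.

V ≈ 3.14 V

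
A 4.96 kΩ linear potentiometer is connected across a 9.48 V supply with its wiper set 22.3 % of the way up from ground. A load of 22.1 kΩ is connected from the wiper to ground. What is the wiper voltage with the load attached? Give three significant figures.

The wiper splits the pot into (1−α)R = 3.854 kΩ above and αR = 1.106 kΩ below.
Lower section ‖ load = 1.053 kΩ.
V_wiper = 9.48 × 1.053/(3.854 + 1.053) = 2.03 V.

V ≈ 2.03 V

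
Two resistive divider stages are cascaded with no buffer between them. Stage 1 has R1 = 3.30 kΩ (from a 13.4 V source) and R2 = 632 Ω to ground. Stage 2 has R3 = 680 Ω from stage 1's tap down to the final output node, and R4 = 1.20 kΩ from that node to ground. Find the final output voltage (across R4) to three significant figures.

V_out ≈ 1.07 V

Stage 2 presents R3+R4 = 1880 Ω as a load on stage 1's tap.
Stage 1's lower leg becomes R2‖(R3+R4) = 473.0 Ω, so V_mid = 13.4 × 473.0/3773 = 1.680 V.
Stage 2 is itself unloaded: V_out = V_mid × R4/(R3+R4) = 1.680 × 1200/1880 = 1.07 V.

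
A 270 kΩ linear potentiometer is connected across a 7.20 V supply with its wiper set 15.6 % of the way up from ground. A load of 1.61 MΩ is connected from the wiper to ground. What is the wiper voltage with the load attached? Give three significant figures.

The wiper splits the pot into (1−α)R = 227.9 kΩ above and αR = 42.12 kΩ below.
Lower section ‖ load = 41.05 kΩ.
V_wiper = 7.20 × 41.05/(227.9 + 41.05) = 1.10 V.

V ≈ 1.10 V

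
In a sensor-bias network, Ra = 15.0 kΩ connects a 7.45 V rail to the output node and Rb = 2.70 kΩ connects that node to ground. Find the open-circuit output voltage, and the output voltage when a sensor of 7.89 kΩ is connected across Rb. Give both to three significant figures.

Unloaded: 1.14 V; loaded: 0.881 V

Open-circuit: V = 7.45 × 2.70/(15.0 + 2.70) = 1.14 V.
With the load, Rb becomes Rb‖R_L = 2.012 kΩ, so V = 7.45 × 2.012/17.01 = 0.881 V.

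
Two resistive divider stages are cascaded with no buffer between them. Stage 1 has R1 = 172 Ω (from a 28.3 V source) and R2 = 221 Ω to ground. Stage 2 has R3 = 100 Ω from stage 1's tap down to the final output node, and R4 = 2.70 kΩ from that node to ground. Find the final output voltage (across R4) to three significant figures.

Stage 2 presents R3+R4 = 2800 Ω as a load on stage 1's tap.
Stage 1's lower leg becomes R2‖(R3+R4) = 204.8 Ω, so V_mid = 28.3 × 204.8/376.8 = 15.38 V.
Stage 2 is itself unloaded: V_out = V_mid × R4/(R3+R4) = 15.38 × 2700/2800 = 14.8 V.

V_out ≈ 14.8 V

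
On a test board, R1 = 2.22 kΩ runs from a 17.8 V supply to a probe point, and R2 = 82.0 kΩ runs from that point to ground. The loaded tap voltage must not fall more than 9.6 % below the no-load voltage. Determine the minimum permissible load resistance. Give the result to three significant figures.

Output resistance R_th = R1‖R2 = (2.22 × 82.0)/84.22 = 2.161 kΩ.
The fractional drop is R_th/(R_th + R_L); requiring this ≤ 0.0960 gives R_L ≥ R_th(1/0.0960 − 1) = 2.161 × 9.417 = 20.4 kΩ.

R_L(min) ≈ 20.4 kΩ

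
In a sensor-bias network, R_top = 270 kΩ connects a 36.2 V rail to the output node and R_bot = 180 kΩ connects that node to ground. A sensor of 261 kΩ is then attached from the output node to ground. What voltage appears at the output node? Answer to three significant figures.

V_out ≈ 10.2 V

The load sits in parallel with R_bot: R_bot‖R_L = (180 × 261) / (180 + 261) = 106.5 kΩ.
V_out = 36.2 × 106.5 / (270 + 106.5) = 36.2 × 106.5/376.5 = 10.2 V.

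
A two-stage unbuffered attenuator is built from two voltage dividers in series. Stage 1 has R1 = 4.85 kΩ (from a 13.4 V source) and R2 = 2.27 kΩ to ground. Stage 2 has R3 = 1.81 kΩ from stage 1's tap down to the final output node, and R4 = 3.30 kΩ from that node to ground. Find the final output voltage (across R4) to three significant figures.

V_out ≈ 2.12 V

Stage 2 presents R3+R4 = 5.110 kΩ as a load on stage 1's tap.
Stage 1's lower leg becomes R2‖(R3+R4) = 1.572 kΩ, so V_mid = 13.4 × 1.572/6.422 = 3.280 V.
Stage 2 is itself unloaded: V_out = V_mid × R4/(R3+R4) = 3.280 × 3.30/5.110 = 2.12 V.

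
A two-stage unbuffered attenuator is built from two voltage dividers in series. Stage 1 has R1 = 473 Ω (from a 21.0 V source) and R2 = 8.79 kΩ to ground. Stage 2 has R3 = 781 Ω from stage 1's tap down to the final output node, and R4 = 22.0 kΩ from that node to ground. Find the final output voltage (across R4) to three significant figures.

Stage 2 presents R3+R4 = 22780 Ω as a load on stage 1's tap.
Stage 1's lower leg becomes R2‖(R3+R4) = 6343 Ω, so V_mid = 21.0 × 6343/6816 = 19.54 V.
Stage 2 is itself unloaded: V_out = V_mid × R4/(R3+R4) = 19.54 × 22000/22780 = 18.9 V.

V_out ≈ 18.9 V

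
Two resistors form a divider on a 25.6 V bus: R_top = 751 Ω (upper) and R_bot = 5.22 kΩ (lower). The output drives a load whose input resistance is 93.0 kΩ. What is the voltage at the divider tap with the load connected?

The load sits in parallel with R_bot: R_bot‖R_L = (5220 × 93000) / (5220 + 93000) = 4943 Ω.
V_out = 25.6 × 4943 / (751 + 4943) = 25.6 × 4943/5694 = 22.2 V.

V_out ≈ 22.2 V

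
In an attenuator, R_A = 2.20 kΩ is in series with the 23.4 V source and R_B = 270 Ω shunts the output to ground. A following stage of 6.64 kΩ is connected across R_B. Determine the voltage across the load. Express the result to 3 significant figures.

V_out ≈ 2.47 V

The load sits in parallel with R_B: R_B‖R_L = (270 × 6640) / (270 + 6640) = 259.5 Ω.
V_out = 23.4 × 259.5 / (2200 + 259.5) = 23.4 × 259.5/2459 = 2.47 V.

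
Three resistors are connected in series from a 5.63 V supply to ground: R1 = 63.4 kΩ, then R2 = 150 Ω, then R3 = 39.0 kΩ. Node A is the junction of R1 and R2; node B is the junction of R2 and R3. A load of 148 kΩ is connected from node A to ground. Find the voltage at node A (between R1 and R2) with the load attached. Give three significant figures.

Below node A the series string R2+R3 = 39150 Ω sits in parallel with the 148000 Ω load: 30960 Ω.
V_A = 5.63 × 30960/(63400 + 30960) = 1.85 V.

V ≈ 1.85 V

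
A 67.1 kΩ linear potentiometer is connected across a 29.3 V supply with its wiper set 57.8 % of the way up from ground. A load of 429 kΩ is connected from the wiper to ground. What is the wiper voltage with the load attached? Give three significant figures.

The wiper splits the pot into (1−α)R = 28.32 kΩ above and αR = 38.78 kΩ below.
Lower section ‖ load = 35.57 kΩ.
V_wiper = 29.3 × 35.57/(28.32 + 35.57) = 16.3 V.

V ≈ 16.3 V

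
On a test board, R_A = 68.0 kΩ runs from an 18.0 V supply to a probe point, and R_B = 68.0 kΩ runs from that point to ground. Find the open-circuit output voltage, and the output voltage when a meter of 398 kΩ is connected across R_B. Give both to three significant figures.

Unloaded: 9.00 V; loaded: 8.29 V

Open-circuit: V = 18.0 × 68.0/(68.0 + 68.0) = 9.00 V.
With the load, R_B becomes R_B‖R_L = 58.08 kΩ, so V = 18.0 × 58.08/126.1 = 8.29 V.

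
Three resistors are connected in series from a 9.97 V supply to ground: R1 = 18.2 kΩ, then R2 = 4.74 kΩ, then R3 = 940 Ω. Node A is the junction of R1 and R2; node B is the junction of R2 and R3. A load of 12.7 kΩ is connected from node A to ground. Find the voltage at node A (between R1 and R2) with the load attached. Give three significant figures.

V ≈ 1.77 V

Below node A the series string R2+R3 = 5680 Ω sits in parallel with the 12700 Ω load: 3925 Ω.
V_A = 9.97 × 3925/(18200 + 3925) = 1.77 V.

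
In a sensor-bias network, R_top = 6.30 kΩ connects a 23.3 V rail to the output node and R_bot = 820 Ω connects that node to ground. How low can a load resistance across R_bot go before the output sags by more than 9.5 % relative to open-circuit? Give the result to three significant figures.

Output resistance R_th = R_top‖R_bot = (6300 × 820)/7120 = 725.6 Ω.
The fractional drop is R_th/(R_th + R_L); requiring this ≤ 0.0950 gives R_L ≥ R_th(1/0.0950 − 1) = 725.6 × 9.526 = 6.91 kΩ.

R_L(min) ≈ 6.91 kΩ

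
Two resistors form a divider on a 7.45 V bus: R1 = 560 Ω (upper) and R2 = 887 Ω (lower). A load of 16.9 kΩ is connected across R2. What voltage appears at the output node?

The load sits in parallel with R2: R2‖R_L = (887 × 16900) / (887 + 16900) = 842.8 Ω.
V_out = 7.45 × 842.8 / (560 + 842.8) = 7.45 × 842.8/1403 = 4.48 V.

V_out ≈ 4.48 V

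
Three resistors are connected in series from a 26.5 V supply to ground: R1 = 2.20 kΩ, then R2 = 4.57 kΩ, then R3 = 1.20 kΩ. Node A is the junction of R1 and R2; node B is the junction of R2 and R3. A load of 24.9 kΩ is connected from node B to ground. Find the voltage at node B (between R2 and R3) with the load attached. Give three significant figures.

V ≈ 3.83 V

At node B, R3 is in parallel with the load: R3‖R_L = 1.145 kΩ.
Below node A the resistance is R2 + (R3‖R_L) = 5.715 kΩ, so V_A = 26.5 × 5.715/7.915 = 19.13 V.
Then V_B = V_A × (R3‖R_L)/(R2 + R3‖R_L) = 19.13 × 1.145/5.715 = 3.83 V.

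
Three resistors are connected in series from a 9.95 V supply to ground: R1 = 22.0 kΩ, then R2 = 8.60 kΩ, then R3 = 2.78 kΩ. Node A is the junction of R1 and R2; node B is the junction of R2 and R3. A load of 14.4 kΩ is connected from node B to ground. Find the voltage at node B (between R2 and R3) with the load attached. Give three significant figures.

At node B, R3 is in parallel with the load: R3‖R_L = 2.330 kΩ.
Below node A the resistance is R2 + (R3‖R_L) = 10.93 kΩ, so V_A = 9.95 × 10.93/32.93 = 3.303 V.
Then V_B = V_A × (R3‖R_L)/(R2 + R3‖R_L) = 3.303 × 2.330/10.93 = 0.704 V.

V ≈ 0.704 V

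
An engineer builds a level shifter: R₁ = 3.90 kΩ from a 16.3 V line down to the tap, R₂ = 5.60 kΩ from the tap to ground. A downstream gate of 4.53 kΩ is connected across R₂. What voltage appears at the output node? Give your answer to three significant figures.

V_out ≈ 6.37 V

The load sits in parallel with R₂: R₂‖R_L = (5.60 × 4.53) / (5.60 + 4.53) = 2.504 kΩ.
V_out = 16.3 × 2.504 / (3.90 + 2.504) = 16.3 × 2.504/6.404 = 6.37 V.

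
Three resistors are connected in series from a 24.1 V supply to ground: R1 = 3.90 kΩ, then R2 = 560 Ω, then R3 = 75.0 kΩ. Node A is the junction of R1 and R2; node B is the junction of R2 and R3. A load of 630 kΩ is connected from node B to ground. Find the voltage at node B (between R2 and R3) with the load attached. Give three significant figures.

At node B, R3 is in parallel with the load: R3‖R_L = 67020 Ω.
Below node A the resistance is R2 + (R3‖R_L) = 67580 Ω, so V_A = 24.1 × 67580/71480 = 22.79 V.
Then V_B = V_A × (R3‖R_L)/(R2 + R3‖R_L) = 22.79 × 67020/67580 = 22.6 V.

V ≈ 22.6 V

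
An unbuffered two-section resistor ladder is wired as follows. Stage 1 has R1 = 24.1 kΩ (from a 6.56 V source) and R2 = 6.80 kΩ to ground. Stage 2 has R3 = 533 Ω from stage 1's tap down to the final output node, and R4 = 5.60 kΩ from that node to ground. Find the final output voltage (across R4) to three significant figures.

Stage 2 presents R3+R4 = 6133 Ω as a load on stage 1's tap.
Stage 1's lower leg becomes R2‖(R3+R4) = 3225 Ω, so V_mid = 6.56 × 3225/27320 = 0.7742 V.
Stage 2 is itself unloaded: V_out = V_mid × R4/(R3+R4) = 0.7742 × 5600/6133 = 0.707 V.

V_out ≈ 0.707 V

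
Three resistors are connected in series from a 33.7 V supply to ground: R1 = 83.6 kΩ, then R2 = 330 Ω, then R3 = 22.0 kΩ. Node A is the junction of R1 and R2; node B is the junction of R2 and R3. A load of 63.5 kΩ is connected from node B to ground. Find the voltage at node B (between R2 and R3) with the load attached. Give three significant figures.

V ≈ 5.49 V

At node B, R3 is in parallel with the load: R3‖R_L = 16340 Ω.
Below node A the resistance is R2 + (R3‖R_L) = 16670 Ω, so V_A = 33.7 × 16670/100300 = 5.602 V.
Then V_B = V_A × (R3‖R_L)/(R2 + R3‖R_L) = 5.602 × 16340/16670 = 5.49 V.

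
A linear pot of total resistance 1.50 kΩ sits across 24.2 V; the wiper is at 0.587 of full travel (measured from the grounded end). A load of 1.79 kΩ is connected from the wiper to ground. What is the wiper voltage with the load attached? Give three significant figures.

V ≈ 11.8 V

The wiper splits the pot into (1−α)R = 619.5 Ω above and αR = 880.5 Ω below.
Lower section ‖ load = 590.2 Ω.
V_wiper = 24.2 × 590.2/(619.5 + 590.2) = 11.8 V.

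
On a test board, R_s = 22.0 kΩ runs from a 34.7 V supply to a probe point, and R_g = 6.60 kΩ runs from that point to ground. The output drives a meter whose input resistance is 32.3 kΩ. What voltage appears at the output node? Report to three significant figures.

V_out ≈ 6.92 V

The load sits in parallel with R_g: R_g‖R_L = (6.60 × 32.3) / (6.60 + 32.3) = 5.480 kΩ.
V_out = 34.7 × 5.480 / (22.0 + 5.480) = 34.7 × 5.480/27.48 = 6.92 V.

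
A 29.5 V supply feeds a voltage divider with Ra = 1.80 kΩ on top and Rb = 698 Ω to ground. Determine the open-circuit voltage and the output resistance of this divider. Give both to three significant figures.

V_th = 8.24 V, R_th = 503 Ω

V_th is the open-circuit tap voltage: 29.5 × 698/(1800 + 698) = 8.24 V.
With the supply zeroed, Ra and Rb appear in parallel from the tap: R_th = Ra‖Rb = (1800 × 698)/2498 = 503 Ω.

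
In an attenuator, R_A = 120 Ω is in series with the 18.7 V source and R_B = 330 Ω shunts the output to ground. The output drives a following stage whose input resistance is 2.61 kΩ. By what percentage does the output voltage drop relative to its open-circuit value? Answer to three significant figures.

3.26 %

The divider's output (Thévenin) resistance is R_A‖R_B = 88.00 Ω.
Fractional drop under load = R_th/(R_th + R_L) = 88.00 / (88.00 + 2610) = 0.03262.
So the output falls by 3.26 %.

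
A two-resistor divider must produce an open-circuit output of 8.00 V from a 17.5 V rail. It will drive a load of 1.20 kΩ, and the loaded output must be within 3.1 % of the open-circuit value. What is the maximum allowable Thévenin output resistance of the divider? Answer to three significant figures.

Loading drop = R_th/(R_th + R_L) ≤ 0.0310, so R_th ≤ R_L · ε/(1−ε) = 1.20 kΩ × 0.0310/0.9690 = 38.4 Ω.

R_th ≤ 38.4 Ω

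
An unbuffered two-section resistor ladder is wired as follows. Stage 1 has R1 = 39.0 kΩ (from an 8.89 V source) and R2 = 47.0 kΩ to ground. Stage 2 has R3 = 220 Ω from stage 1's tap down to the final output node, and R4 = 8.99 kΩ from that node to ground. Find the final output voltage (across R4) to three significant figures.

V_out ≈ 1.43 V

Stage 2 presents R3+R4 = 9210 Ω as a load on stage 1's tap.
Stage 1's lower leg becomes R2‖(R3+R4) = 7701 Ω, so V_mid = 8.89 × 7701/46700 = 1.466 V.
Stage 2 is itself unloaded: V_out = V_mid × R4/(R3+R4) = 1.466 × 8990/9210 = 1.43 V.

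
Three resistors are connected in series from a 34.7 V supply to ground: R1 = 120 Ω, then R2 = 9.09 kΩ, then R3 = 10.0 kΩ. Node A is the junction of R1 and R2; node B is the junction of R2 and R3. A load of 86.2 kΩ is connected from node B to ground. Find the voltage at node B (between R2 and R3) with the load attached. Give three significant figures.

V ≈ 17.1 V

At node B, R3 is in parallel with the load: R3‖R_L = 8960 Ω.
Below node A the resistance is R2 + (R3‖R_L) = 18050 Ω, so V_A = 34.7 × 18050/18170 = 34.47 V.
Then V_B = V_A × (R3‖R_L)/(R2 + R3‖R_L) = 34.47 × 8960/18050 = 17.1 V.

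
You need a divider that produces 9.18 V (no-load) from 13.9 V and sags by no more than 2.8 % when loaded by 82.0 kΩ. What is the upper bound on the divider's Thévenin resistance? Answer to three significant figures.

Loading drop = R_th/(R_th + R_L) ≤ 0.0280, so R_th ≤ R_L · ε/(1−ε) = 82.0 kΩ × 0.0280/0.9720 = 2.36 kΩ.
(Any R1, R2 with R2/(R1+R2) = 0.660 and R1‖R2 ≤ 2.36 kΩ will meet the spec.)

R_th ≤ 2.36 kΩ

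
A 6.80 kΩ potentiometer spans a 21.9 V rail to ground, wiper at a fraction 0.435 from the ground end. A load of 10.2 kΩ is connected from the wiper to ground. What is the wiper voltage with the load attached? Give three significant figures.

The wiper splits the pot into (1−α)R = 3.842 kΩ above and αR = 2.958 kΩ below.
Lower section ‖ load = 2.293 kΩ.
V_wiper = 21.9 × 2.293/(3.842 + 2.293) = 8.19 V.

V ≈ 8.19 V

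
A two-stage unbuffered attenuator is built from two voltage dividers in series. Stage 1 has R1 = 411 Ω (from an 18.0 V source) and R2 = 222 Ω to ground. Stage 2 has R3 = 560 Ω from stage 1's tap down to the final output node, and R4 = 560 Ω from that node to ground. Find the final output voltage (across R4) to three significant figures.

Stage 2 presents R3+R4 = 1120 Ω as a load on stage 1's tap.
Stage 1's lower leg becomes R2‖(R3+R4) = 185.3 Ω, so V_mid = 18.0 × 185.3/596.3 = 5.593 V.
Stage 2 is itself unloaded: V_out = V_mid × R4/(R3+R4) = 5.593 × 560/1120 = 2.80 V.

V_out ≈ 2.80 V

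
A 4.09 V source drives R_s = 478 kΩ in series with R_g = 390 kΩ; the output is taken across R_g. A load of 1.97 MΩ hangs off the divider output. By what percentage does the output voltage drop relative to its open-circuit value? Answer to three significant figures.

Unloaded V = 4.09 × 390/868.0 = 1.8377 V.
Loaded: R_g‖R_L = 325.6 kΩ, giving V = 4.09 × 325.6/803.6 = 1.6570 V.
Drop = (1.8377 − 1.6570) / 1.8377 = 9.83 %.

9.83 %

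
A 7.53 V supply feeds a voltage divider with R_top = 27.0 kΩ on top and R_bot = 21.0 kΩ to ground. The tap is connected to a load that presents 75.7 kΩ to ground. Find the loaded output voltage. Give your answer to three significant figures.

The load sits in parallel with R_bot: R_bot‖R_L = (21.0 × 75.7) / (21.0 + 75.7) = 16.44 kΩ.
V_out = 7.53 × 16.44 / (27.0 + 16.44) = 7.53 × 16.44/43.44 = 2.85 V.

V_out ≈ 2.85 V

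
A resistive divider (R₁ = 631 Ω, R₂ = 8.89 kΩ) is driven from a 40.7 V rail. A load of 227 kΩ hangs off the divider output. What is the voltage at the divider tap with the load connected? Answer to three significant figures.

The load sits in parallel with R₂: R₂‖R_L = (8890 × 227000) / (8890 + 227000) = 8555 Ω.
V_out = 40.7 × 8555 / (631 + 8555) = 40.7 × 8555/9186 = 37.9 V.
(Unloaded it would have been 38.0 V.)

V_out ≈ 37.9 V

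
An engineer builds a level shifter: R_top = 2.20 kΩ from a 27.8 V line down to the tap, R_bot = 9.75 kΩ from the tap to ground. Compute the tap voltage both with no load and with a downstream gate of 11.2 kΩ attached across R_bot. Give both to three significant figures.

Open-circuit: V = 27.8 × 9.75/(2.20 + 9.75) = 22.7 V.
With the load, R_bot becomes R_bot‖R_L = 5.212 kΩ, so V = 27.8 × 5.212/7.412 = 19.5 V.

Unloaded: 22.7 V; loaded: 19.5 V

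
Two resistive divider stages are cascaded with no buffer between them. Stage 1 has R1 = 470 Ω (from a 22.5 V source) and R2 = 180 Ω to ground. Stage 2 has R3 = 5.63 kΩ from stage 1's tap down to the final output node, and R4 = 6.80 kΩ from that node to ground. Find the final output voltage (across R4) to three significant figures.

V_out ≈ 3.37 V

Stage 2 presents R3+R4 = 12430 Ω as a load on stage 1's tap.
Stage 1's lower leg becomes R2‖(R3+R4) = 177.4 Ω, so V_mid = 22.5 × 177.4/647.4 = 6.166 V.
Stage 2 is itself unloaded: V_out = V_mid × R4/(R3+R4) = 6.166 × 6800/12430 = 3.37 V.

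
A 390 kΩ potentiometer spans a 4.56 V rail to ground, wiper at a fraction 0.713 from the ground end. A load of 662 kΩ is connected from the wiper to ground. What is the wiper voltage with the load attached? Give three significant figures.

The wiper splits the pot into (1−α)R = 111.9 kΩ above and αR = 278.1 kΩ below.
Lower section ‖ load = 195.8 kΩ.
V_wiper = 4.56 × 195.8/(111.9 + 195.8) = 2.90 V.

V ≈ 2.90 V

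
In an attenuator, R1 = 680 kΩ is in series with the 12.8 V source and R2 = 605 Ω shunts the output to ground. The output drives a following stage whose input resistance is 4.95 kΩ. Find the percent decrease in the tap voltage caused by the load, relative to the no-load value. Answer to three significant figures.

10.9 %

The divider's output (Thévenin) resistance is R1‖R2 = 604.5 Ω.
Fractional drop under load = R_th/(R_th + R_L) = 604.5 / (604.5 + 4950) = 0.1088.
So the output falls by 10.9 %.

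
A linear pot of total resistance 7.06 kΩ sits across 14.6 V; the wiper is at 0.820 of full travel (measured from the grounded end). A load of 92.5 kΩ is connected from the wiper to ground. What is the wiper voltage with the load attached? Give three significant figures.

V ≈ 11.8 V

The wiper splits the pot into (1−α)R = 1.271 kΩ above and αR = 5.789 kΩ below.
Lower section ‖ load = 5.448 kΩ.
V_wiper = 14.6 × 5.448/(1.271 + 5.448) = 11.8 V.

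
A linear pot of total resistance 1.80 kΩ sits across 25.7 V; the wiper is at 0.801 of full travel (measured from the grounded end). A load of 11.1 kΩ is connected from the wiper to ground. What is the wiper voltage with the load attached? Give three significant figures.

V ≈ 20.1 V

The wiper splits the pot into (1−α)R = 358.2 Ω above and αR = 1442 Ω below.
Lower section ‖ load = 1276 Ω.
V_wiper = 25.7 × 1276/(358.2 + 1276) = 20.1 V.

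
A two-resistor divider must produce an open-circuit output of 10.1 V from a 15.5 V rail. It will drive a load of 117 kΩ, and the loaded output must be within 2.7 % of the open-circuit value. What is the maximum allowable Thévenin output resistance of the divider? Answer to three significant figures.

Loading drop = R_th/(R_th + R_L) ≤ 0.0270, so R_th ≤ R_L · ε/(1−ε) = 117 kΩ × 0.0270/0.9730 = 3.25 kΩ.

R_th ≤ 3.25 kΩ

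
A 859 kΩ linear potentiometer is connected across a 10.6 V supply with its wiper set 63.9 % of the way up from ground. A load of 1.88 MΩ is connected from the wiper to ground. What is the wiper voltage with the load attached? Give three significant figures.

V ≈ 6.13 V

The wiper splits the pot into (1−α)R = 310.1 kΩ above and αR = 548.9 kΩ below.
Lower section ‖ load = 424.9 kΩ.
V_wiper = 10.6 × 424.9/(310.1 + 424.9) = 6.13 V.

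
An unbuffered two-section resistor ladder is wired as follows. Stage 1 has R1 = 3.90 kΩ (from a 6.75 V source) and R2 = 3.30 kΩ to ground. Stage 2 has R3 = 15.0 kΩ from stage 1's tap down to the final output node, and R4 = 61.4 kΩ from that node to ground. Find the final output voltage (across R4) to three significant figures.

Stage 2 presents R3+R4 = 76.40 kΩ as a load on stage 1's tap.
Stage 1's lower leg becomes R2‖(R3+R4) = 3.163 kΩ, so V_mid = 6.75 × 3.163/7.063 = 3.023 V.
Stage 2 is itself unloaded: V_out = V_mid × R4/(R3+R4) = 3.023 × 61.4/76.40 = 2.43 V.

V_out ≈ 2.43 V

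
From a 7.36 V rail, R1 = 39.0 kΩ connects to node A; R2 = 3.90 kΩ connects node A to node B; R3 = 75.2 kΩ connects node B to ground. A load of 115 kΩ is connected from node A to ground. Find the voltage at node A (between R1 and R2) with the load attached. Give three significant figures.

V ≈ 4.02 V

Below node A the series string R2+R3 = 79.10 kΩ sits in parallel with the 115 kΩ load: 46.87 kΩ.
V_A = 7.36 × 46.87/(39.0 + 46.87) = 4.02 V.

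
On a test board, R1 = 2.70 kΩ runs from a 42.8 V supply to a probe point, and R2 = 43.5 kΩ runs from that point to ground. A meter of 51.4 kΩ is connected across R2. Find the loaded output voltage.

The load sits in parallel with R2: R2‖R_L = (43.5 × 51.4) / (43.5 + 51.4) = 23.56 kΩ.
V_out = 42.8 × 23.56 / (2.70 + 23.56) = 42.8 × 23.56/26.26 = 38.4 V.
(Unloaded it would have been 40.3 V.)

V_out ≈ 38.4 V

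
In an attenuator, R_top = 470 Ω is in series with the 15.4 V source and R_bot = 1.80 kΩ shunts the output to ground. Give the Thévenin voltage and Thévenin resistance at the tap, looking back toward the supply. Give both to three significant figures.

V_th is the open-circuit tap voltage: 15.4 × 1800/(470 + 1800) = 12.2 V.
With the supply zeroed, R_top and R_bot appear in parallel from the tap: R_th = R_top‖R_bot = (470 × 1800)/2270 = 373 Ω.

V_th = 12.2 V, R_th = 373 Ω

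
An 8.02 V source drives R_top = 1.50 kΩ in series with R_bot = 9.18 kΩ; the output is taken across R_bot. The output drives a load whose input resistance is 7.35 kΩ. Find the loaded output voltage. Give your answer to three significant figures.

The load sits in parallel with R_bot: R_bot‖R_L = (9.18 × 7.35) / (9.18 + 7.35) = 4.082 kΩ.
V_out = 8.02 × 4.082 / (1.50 + 4.082) = 8.02 × 4.082/5.582 = 5.86 V.

V_out ≈ 5.86 V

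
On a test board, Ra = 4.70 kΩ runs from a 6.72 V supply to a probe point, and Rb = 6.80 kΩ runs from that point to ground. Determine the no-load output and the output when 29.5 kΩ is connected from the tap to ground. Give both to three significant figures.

Unloaded: 3.97 V; loaded: 3.63 V

Open-circuit: V = 6.72 × 6.80/(4.70 + 6.80) = 3.97 V.
With the load, Rb becomes Rb‖R_L = 5.526 kΩ, so V = 6.72 × 5.526/10.23 = 3.63 V.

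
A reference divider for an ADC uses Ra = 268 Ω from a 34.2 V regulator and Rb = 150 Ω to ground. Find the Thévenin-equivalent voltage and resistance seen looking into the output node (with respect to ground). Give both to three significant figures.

V_th is the open-circuit tap voltage: 34.2 × 150/(268 + 150) = 12.3 V.
With the supply zeroed, Ra and Rb appear in parallel from the tap: R_th = Ra‖Rb = (268 × 150)/418.0 = 96.2 Ω.

V_th = 12.3 V, R_th = 96.2 Ω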